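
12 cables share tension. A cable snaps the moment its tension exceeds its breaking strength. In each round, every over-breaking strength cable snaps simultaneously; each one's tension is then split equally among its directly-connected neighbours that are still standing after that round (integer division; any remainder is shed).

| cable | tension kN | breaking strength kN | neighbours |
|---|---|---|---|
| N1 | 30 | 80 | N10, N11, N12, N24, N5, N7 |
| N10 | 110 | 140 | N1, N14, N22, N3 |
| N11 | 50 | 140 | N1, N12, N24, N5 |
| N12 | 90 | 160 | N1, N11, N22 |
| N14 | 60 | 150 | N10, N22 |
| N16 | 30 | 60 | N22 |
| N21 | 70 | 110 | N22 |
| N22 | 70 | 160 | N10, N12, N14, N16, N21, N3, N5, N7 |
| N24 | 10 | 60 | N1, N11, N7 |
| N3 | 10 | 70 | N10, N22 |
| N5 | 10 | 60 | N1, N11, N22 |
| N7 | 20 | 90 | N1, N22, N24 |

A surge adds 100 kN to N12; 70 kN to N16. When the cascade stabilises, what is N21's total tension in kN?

108

Round 1 — N12 at 190 > 160; N16 at 100 > 60. N12, N16 snap.
  N12 sheds 190 kN to N1, N11, N22: 63 each (1 lost).
    N1: 30+63 = 93 > 80
    N11: 50+63 = 113 ≤ 140
    N22: 70+63 = 133 ≤ 160
  N16 sheds 100 kN to N22: 100 each.
    N22: 133+100 = 233 > 160
Round 2 — N1, N22 snap.
  N1 sheds 93 kN to N10, N11, N24, N5, N7: 18 each (3 lost).
    N10: 110+18 = 128 ≤ 140
    N11: 113+18 = 131 ≤ 140
    N24: 10+18 = 28 ≤ 60
    N5: 10+18 = 28 ≤ 60
    N7: 20+18 = 38 ≤ 90
  N22 sheds 233 kN to N10, N14, N21, N3, N5, N7: 38 each (5 lost).
    N10: 128+38 = 166 > 140
    N14: 60+38 = 98 ≤ 150
    N21: 70+38 = 108 ≤ 110
    N3: 10+38 = 48 ≤ 70
    N5: 28+38 = 66 > 60
    N7: 38+38 = 76 ≤ 90
Round 3 — N10, N5 snap.
  N10 sheds 166 kN to N14, N3: 83 each.
    N14: 98+83 = 181 > 150
    N3: 48+83 = 131 > 70
  N5 sheds 66 kN to N11: 66 each.
    N11: 131+66 = 197 > 140
Round 4 — N11, N14, N3 snap.
  N11 sheds 197 kN to N24: 197 each.
    N24: 28+197 = 225 > 60
  N14 sheds 181 kN: no online neighbours, lost.
  N3 sheds 131 kN: no online neighbours, lost.
Round 5 — N24 snaps.
  N24 sheds 225 kN to N7: 225 each.
    N7: 76+225 = 301 > 90
Round 6 — N7 snaps.
  N7 sheds 301 kN: no online neighbours, lost.
No further breaks.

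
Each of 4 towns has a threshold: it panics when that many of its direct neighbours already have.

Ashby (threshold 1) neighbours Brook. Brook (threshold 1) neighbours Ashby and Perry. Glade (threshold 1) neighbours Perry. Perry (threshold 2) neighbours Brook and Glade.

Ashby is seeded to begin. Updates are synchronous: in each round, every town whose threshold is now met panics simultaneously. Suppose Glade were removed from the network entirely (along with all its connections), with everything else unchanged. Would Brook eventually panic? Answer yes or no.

yes

With Glade removed:
Round 1 — Ashby panics (initial).
Round 2 — checking thresholds:
  Brook: 1 of 2 neighbours ≥ 1, panics.
Round 3 — no new panics; cascade stops.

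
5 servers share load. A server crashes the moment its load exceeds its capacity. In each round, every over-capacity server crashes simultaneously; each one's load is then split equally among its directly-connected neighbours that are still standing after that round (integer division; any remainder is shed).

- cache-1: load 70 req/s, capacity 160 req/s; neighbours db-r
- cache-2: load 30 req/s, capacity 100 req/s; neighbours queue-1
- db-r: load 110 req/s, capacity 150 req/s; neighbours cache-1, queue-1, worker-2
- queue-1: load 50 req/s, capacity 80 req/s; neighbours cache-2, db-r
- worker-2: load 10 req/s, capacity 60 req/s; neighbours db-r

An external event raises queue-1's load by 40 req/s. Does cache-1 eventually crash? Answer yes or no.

no

Round 1 — queue-1 at 90 > 80. queue-1 crashes.
  queue-1 sheds 90 req/s to cache-2, db-r: 45 each.
    cache-2: 30+45 = 75 ≤ 100
    db-r: 110+45 = 155 > 150
Round 2 — db-r crashes.
  db-r sheds 155 req/s to cache-1, worker-2: 77 each (1 lost).
    cache-1: 70+77 = 147 ≤ 160
    worker-2: 10+77 = 87 > 60
Round 3 — worker-2 crashes.
  worker-2 sheds 87 req/s: no online neighbours, lost.
No further crashes.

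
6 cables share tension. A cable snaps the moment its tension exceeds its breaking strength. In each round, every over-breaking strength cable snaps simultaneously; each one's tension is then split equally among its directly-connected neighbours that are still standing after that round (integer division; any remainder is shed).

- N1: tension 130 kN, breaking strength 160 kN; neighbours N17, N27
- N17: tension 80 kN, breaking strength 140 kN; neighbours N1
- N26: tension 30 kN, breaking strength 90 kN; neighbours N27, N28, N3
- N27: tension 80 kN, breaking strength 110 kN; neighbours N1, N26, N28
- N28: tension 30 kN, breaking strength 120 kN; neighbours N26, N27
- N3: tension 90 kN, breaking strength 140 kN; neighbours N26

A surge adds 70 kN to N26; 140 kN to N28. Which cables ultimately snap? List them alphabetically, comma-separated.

Round 1 — N26 at 100 > 90; N28 at 170 > 120. N26, N28 snap.
  N26 sheds 100 kN to N27, N3: 50 each.
    N27: 80+50 = 130 > 110
    N3: 90+50 = 140 ≤ 140
  N28 sheds 170 kN to N27: 170 each.
    N27: 130+170 = 300 > 110
Round 2 — N27 snaps.
  N27 sheds 300 kN to N1: 300 each.
    N1: 130+300 = 430 > 160
Round 3 — N1 snaps.
  N1 sheds 430 kN to N17: 430 each.
    N17: 80+430 = 510 > 140
Round 4 — N17 snaps.
  N17 sheds 510 kN: no online neighbours, lost.
No further breaks.

N1, N17, N26, N27, N28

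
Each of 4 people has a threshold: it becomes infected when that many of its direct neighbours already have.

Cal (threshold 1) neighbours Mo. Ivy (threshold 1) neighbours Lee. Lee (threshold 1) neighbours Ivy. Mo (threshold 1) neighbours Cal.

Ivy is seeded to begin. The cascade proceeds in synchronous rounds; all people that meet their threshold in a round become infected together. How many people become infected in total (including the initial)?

Round 1 — Ivy becomes infected (initial).
Round 2 — checking thresholds:
  Lee: 1 of 1 neighbours ≥ 1, becomes infected.
Round 3 — no new infections; cascade stops.

2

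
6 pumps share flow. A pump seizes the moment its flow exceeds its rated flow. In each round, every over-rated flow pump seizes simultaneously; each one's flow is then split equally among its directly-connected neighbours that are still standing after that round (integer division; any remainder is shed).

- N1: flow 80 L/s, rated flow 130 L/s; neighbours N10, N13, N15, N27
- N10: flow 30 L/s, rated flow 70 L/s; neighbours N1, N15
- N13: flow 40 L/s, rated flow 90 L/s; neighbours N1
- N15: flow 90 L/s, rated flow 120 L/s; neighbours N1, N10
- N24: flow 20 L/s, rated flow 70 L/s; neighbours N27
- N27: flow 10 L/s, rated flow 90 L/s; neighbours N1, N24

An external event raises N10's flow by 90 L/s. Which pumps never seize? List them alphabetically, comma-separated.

Round 1 — N10 at 120 > 70. N10 seizes.
  N10 sheds 120 L/s to N1, N15: 60 each.
    N1: 80+60 = 140 > 130
    N15: 90+60 = 150 > 120
Round 2 — N1, N15 seize.
  N1 sheds 140 L/s to N13, N27: 70 each.
    N13: 40+70 = 110 > 90
    N27: 10+70 = 80 ≤ 90
  N15 sheds 150 L/s: no online neighbours, lost.
Round 3 — N13 seizes.
  N13 sheds 110 L/s: no online neighbours, lost.
No further seizures.

N24, N27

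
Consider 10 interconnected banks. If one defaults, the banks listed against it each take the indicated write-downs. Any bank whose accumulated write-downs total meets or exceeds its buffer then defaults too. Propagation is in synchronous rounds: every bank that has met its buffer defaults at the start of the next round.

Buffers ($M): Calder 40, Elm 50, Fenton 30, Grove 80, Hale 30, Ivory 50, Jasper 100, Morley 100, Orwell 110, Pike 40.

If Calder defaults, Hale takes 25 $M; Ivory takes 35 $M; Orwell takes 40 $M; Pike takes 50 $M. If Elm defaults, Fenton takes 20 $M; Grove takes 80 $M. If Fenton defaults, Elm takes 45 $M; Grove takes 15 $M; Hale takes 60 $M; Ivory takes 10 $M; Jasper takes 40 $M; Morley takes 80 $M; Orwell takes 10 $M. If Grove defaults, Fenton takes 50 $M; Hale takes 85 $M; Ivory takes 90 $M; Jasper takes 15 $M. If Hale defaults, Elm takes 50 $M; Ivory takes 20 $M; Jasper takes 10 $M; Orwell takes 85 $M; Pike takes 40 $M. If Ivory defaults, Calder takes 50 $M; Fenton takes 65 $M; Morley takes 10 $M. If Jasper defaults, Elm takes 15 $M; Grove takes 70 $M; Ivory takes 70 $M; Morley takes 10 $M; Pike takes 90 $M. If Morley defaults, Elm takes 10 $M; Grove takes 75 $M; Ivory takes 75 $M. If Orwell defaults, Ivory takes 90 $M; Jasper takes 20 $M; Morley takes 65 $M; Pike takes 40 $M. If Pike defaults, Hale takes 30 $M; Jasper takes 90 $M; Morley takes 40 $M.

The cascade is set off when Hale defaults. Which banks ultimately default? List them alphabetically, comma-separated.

Calder, Elm, Fenton, Grove, Hale, Ivory, Jasper, Morley, Orwell, Pike

Round 1 — Hale defaults (initial).
  Elm: +50 → 50 ≥ 50
  Ivory: +20 → 20 < 50
  Jasper: +10 → 10 < 100
  Orwell: +85 → 85 < 110
  Pike: +40 → 40 ≥ 40
Round 2 — Elm, Pike default.
  Fenton: +20 → 20 < 30
  Grove: +80 → 80 ≥ 80
  Jasper: +90 → 100 ≥ 100
  Morley: +40 → 40 < 100
Round 3 — Grove, Jasper default.
  Fenton: +50 → 70 ≥ 30
  Ivory: +90+70 → 180 ≥ 50
  Morley: +10 → 50 < 100
Round 4 — Fenton, Ivory default.
  Calder: +50 → 50 ≥ 40
  Morley: +80+10 → 140 ≥ 100
  Orwell: +10 → 95 < 110
Round 5 — Calder, Morley default.
  Orwell: +40 → 135 ≥ 110
Round 6 — Orwell defaults.
No further defaults.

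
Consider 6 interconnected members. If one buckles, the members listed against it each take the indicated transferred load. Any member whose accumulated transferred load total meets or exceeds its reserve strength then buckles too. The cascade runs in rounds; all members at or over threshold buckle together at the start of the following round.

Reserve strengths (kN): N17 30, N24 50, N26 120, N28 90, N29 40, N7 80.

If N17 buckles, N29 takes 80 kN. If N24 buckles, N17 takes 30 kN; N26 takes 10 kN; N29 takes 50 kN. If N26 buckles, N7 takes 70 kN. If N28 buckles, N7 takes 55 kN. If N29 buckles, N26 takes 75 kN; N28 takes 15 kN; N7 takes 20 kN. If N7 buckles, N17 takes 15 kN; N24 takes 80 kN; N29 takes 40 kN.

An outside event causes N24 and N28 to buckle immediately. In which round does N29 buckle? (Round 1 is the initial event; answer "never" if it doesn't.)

Round 1 — N24, N28 buckle (initial).
  N17: +30 → 30 ≥ 30
  N26: +10 → 10 < 120
  N29: +50 → 50 ≥ 40
  N7: +55 → 55 < 80
Round 2 — N17, N29 buckle.
  N26: +75 → 85 < 120
  N7: +20 → 75 < 80
No further bucklings.

2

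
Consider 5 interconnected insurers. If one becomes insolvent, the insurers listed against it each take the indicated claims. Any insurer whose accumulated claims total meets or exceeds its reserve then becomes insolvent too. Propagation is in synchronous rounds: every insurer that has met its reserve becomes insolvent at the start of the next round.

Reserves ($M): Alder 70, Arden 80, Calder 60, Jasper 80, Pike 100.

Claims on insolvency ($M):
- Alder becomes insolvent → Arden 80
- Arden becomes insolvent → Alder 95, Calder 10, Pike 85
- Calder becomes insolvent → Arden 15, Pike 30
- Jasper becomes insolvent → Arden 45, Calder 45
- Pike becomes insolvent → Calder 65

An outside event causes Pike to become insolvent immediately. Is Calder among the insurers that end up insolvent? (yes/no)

Round 1 — Pike becomes insolvent (initial).
  Calder: +65 → 65 ≥ 60
Round 2 — Calder becomes insolvent.
  Arden: +15 → 15 < 80
No further insolvencies.

yes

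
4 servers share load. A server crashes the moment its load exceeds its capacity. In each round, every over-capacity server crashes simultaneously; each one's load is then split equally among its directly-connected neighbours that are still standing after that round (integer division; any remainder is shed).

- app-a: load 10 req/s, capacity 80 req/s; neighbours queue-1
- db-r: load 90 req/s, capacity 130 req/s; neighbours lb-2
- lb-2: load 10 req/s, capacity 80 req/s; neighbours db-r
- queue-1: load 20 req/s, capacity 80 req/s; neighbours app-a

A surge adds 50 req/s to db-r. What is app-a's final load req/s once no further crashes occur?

10

Round 1 — db-r at 140 > 130. db-r crashes.
  db-r sheds 140 req/s to lb-2: 140 each.
    lb-2: 10+140 = 150 > 80
Round 2 — lb-2 crashes.
  lb-2 sheds 150 req/s: no online neighbours, lost.
No further crashes.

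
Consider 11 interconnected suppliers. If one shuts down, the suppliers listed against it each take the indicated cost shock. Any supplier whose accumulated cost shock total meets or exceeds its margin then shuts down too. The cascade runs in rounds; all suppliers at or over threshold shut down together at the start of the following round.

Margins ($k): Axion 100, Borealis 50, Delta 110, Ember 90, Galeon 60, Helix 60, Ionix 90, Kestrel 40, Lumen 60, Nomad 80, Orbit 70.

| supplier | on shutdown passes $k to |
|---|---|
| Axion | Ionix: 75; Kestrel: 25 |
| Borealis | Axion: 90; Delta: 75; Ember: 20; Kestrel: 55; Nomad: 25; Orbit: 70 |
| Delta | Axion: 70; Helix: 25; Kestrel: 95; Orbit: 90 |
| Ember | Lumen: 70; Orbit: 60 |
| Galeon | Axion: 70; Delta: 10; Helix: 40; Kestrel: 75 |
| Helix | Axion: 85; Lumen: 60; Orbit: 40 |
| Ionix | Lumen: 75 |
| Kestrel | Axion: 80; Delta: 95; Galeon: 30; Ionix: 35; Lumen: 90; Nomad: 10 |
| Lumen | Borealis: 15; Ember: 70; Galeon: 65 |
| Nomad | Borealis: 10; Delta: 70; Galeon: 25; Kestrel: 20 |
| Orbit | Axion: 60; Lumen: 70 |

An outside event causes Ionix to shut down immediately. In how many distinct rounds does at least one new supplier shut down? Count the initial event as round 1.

Round 1 — Ionix shuts down (initial).
  Lumen: +75 → 75 ≥ 60
Round 2 — Lumen shuts down.
  Borealis: +15 → 15 < 50
  Ember: +70 → 70 < 90
  Galeon: +65 → 65 ≥ 60
Round 3 — Galeon shuts down.
  Axion: +70 → 70 < 100
  Delta: +10 → 10 < 110
  Helix: +40 → 40 < 60
  Kestrel: +75 → 75 ≥ 40
Round 4 — Kestrel shuts down.
  Axion: +80 → 150 ≥ 100
  Delta: +95 → 105 < 110
  Nomad: +10 → 10 < 80
Round 5 — Axion shuts down.
No further shutdowns.

5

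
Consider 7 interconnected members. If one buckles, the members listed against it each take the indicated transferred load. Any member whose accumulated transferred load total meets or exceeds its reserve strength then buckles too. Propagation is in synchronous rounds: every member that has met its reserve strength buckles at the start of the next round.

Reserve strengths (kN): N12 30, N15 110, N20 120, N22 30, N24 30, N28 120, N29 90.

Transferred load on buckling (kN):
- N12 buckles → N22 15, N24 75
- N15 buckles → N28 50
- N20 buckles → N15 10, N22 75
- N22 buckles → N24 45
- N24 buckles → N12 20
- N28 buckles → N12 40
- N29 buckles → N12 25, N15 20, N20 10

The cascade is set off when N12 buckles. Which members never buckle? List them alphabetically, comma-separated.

Round 1 — N12 buckles (initial).
  N22: +15 → 15 < 30
  N24: +75 → 75 ≥ 30
Round 2 — N24 buckles.
No further bucklings.

N15, N20, N22, N28, N29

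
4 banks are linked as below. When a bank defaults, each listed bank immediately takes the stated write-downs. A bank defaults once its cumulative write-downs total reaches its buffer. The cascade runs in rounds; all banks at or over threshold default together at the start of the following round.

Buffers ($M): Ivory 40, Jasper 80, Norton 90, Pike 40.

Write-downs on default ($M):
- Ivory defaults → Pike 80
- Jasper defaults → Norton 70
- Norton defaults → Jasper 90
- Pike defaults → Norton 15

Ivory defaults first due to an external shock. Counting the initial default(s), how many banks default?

Round 1 — Ivory defaults (initial).
  Pike: +80 → 80 ≥ 40
Round 2 — Pike defaults.
  Norton: +15 → 15 < 90
No further defaults.

2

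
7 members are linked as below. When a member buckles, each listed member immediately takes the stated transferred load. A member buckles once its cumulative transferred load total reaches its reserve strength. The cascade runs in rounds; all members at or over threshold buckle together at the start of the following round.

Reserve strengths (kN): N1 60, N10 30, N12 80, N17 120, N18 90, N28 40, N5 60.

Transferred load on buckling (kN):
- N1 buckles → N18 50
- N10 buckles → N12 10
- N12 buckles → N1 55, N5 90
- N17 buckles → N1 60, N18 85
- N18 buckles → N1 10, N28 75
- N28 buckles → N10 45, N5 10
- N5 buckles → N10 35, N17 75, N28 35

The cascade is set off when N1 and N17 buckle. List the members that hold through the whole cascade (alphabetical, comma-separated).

Round 1 — N1, N17 buckle (initial).
  N18: +50+85 → 135 ≥ 90
Round 2 — N18 buckles.
  N28: +75 → 75 ≥ 40
Round 3 — N28 buckles.
  N10: +45 → 45 ≥ 30
  N5: +10 → 10 < 60
Round 4 — N10 buckles.
  N12: +10 → 10 < 80
No further bucklings.

N12, N5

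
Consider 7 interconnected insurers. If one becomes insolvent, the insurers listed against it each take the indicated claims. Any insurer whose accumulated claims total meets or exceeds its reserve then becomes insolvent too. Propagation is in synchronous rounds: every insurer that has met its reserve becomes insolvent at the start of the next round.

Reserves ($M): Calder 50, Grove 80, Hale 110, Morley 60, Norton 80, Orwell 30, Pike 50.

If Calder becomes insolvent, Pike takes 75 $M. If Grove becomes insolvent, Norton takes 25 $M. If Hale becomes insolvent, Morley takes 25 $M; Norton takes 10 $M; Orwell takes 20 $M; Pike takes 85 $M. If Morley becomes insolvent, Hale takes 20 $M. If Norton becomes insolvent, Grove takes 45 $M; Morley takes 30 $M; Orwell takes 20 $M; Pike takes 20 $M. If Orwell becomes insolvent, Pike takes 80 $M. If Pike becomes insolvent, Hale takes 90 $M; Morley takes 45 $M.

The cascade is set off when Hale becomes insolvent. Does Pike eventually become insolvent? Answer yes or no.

Round 1 — Hale becomes insolvent (initial).
  Morley: +25 → 25 < 60
  Norton: +10 → 10 < 80
  Orwell: +20 → 20 < 30
  Pike: +85 → 85 ≥ 50
Round 2 — Pike becomes insolvent.
  Morley: +45 → 70 ≥ 60
Round 3 — Morley becomes insolvent.
No further insolvencies.

yes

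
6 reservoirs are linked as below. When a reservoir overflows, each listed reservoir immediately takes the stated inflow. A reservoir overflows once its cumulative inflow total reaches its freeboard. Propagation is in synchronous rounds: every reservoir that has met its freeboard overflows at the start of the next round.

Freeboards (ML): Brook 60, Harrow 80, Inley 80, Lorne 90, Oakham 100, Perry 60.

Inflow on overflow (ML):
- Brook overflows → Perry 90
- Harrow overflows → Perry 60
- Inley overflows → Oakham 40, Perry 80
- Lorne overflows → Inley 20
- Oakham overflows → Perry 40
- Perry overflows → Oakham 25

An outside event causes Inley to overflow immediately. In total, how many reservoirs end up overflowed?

Round 1 — Inley overflows (initial).
  Oakham: +40 → 40 < 100
  Perry: +80 → 80 ≥ 60
Round 2 — Perry overflows.
  Oakham: +25 → 65 < 100
No further overflows.

2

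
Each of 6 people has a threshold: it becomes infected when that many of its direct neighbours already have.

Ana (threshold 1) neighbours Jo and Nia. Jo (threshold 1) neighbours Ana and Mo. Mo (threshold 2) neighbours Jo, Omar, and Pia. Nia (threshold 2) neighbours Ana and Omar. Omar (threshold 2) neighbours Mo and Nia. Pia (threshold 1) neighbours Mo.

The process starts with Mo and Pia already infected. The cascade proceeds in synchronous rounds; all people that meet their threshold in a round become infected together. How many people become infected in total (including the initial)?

Round 1 — Mo, Pia become infected (initial).
Round 2 — checking thresholds:
  Jo: 1 of 2 neighbours ≥ 1, becomes infected.
  Omar: 1 of 2 neighbours < 2, below threshold.
Round 3 — checking thresholds:
  Ana: 1 of 2 neighbours ≥ 1, becomes infected.
  Omar: 1 of 2 neighbours < 2, below threshold.
Round 4 — no new infections; cascade stops.

4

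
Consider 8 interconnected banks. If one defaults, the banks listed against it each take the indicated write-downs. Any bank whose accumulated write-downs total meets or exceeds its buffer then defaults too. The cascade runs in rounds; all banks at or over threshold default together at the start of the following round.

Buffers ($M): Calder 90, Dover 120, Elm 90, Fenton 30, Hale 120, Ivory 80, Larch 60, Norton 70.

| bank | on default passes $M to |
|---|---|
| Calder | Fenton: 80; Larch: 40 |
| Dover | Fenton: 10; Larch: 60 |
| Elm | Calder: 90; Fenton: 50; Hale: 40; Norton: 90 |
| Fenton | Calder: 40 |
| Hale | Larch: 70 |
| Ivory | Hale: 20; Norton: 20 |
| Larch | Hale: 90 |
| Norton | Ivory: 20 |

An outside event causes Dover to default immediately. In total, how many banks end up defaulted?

2

Round 1 — Dover defaults (initial).
  Fenton: +10 → 10 < 30
  Larch: +60 → 60 ≥ 60
Round 2 — Larch defaults.
  Hale: +90 → 90 < 120
No further defaults.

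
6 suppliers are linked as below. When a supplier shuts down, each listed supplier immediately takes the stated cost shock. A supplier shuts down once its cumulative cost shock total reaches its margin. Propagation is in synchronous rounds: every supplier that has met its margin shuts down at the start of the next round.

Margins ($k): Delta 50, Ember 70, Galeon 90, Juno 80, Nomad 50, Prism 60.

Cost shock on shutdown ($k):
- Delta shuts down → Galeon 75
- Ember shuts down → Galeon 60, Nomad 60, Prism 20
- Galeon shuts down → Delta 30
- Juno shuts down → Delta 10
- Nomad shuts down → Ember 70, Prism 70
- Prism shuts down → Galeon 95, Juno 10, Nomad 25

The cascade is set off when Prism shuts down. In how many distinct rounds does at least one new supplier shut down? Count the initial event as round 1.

Round 1 — Prism shuts down (initial).
  Galeon: +95 → 95 ≥ 90
  Juno: +10 → 10 < 80
  Nomad: +25 → 25 < 50
Round 2 — Galeon shuts down.
  Delta: +30 → 30 < 50
No further shutdowns.

2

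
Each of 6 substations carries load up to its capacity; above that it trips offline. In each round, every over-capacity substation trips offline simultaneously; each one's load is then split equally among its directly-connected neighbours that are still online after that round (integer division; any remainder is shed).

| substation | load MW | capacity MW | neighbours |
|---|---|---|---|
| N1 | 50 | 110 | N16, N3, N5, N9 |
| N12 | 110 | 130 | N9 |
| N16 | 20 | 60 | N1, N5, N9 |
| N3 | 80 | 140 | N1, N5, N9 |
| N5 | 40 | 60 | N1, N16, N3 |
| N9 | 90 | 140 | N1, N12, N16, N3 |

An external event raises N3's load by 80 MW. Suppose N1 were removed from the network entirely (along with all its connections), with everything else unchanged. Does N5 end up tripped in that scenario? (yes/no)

yes

With N1 removed:
Round 1 — N3 at 160 > 140. N3 trips offline.
  N3 sheds 160 MW to N5, N9: 80 each.
    N5: 40+80 = 120 > 60
    N9: 90+80 = 170 > 140
Round 2 — N5, N9 trip offline.
  N5 sheds 120 MW to N16: 120 each.
    N16: 20+120 = 140 > 60
  N9 sheds 170 MW to N12, N16: 85 each.
    N12: 110+85 = 195 > 130
    N16: 140+85 = 225 > 60
Round 3 — N12, N16 trip offline.
  N12 sheds 195 MW: no online neighbours, lost.
  N16 sheds 225 MW: no online neighbours, lost.
No further trips.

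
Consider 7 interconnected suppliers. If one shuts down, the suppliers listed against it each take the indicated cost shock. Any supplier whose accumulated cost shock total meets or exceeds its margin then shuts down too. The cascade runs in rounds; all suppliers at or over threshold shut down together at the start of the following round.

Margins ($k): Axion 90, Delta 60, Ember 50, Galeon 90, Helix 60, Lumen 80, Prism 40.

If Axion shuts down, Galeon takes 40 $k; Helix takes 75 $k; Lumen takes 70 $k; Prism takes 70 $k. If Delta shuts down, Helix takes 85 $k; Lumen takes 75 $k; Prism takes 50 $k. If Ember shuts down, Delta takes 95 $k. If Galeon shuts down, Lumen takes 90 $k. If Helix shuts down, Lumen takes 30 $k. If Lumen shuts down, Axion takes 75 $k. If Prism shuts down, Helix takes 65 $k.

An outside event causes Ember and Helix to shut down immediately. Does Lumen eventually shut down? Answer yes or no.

yes

Round 1 — Ember, Helix shut down (initial).
  Delta: +95 → 95 ≥ 60
  Lumen: +30 → 30 < 80
Round 2 — Delta shuts down.
  Lumen: +75 → 105 ≥ 80
  Prism: +50 → 50 ≥ 40
Round 3 — Lumen, Prism shut down.
  Axion: +75 → 75 < 90
No further shutdowns.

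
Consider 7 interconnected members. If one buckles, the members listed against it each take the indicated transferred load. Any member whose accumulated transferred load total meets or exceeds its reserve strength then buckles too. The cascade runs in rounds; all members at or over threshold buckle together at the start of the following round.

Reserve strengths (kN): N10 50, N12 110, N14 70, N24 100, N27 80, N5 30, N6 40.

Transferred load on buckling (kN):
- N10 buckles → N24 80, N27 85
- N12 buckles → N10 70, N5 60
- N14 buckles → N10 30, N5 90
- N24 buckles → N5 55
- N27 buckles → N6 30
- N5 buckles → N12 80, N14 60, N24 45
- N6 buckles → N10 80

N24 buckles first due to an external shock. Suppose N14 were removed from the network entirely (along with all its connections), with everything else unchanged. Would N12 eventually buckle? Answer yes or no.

With N14 removed:
Round 1 — N24 buckles (initial).
  N5: +55 → 55 ≥ 30
Round 2 — N5 buckles.
  N12: +80 → 80 < 110
No further bucklings.

no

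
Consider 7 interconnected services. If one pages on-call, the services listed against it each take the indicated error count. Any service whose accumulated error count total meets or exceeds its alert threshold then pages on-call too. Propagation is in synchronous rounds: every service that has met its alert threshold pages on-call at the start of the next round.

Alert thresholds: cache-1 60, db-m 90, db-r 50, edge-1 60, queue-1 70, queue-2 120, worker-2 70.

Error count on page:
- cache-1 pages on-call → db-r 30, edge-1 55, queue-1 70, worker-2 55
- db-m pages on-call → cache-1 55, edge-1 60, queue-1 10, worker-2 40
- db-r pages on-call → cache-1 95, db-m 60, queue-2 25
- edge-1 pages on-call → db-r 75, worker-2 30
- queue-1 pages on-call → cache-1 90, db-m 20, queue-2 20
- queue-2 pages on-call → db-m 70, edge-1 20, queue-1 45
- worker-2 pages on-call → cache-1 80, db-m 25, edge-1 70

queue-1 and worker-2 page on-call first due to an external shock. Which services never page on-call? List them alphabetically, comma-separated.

queue-2

Round 1 — queue-1, worker-2 page on-call (initial).
  cache-1: +90+80 → 170 ≥ 60
  db-m: +20+25 → 45 < 90
  edge-1: +70 → 70 ≥ 60
  queue-2: +20 → 20 < 120
Round 2 — cache-1, edge-1 page on-call.
  db-r: +30+75 → 105 ≥ 50
Round 3 — db-r pages on-call.
  db-m: +60 → 105 ≥ 90
  queue-2: +25 → 45 < 120
Round 4 — db-m pages on-call.
No further pages.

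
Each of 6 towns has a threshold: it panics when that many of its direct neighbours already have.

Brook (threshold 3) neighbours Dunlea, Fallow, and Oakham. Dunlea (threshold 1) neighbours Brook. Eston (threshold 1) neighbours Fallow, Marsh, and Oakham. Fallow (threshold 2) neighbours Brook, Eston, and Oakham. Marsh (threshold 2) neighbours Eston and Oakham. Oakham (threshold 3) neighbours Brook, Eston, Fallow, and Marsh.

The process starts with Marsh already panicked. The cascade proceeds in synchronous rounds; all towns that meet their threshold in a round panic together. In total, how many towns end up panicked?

Round 1 — Marsh panics (initial).
Round 2 — checking thresholds:
  Eston: 1 of 3 neighbours ≥ 1, panics.
  Oakham: 1 of 4 neighbours < 3, not yet.
Round 3 — no new panics; cascade stops.

2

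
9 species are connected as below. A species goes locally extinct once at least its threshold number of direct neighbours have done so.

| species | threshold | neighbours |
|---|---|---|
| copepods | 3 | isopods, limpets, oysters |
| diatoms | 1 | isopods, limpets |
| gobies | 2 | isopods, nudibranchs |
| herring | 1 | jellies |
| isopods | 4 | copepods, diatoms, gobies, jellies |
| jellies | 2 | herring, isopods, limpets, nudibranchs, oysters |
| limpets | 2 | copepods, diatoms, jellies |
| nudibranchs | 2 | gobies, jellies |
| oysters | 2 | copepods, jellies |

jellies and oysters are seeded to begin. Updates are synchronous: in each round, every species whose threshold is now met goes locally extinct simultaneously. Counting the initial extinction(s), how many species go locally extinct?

3

Round 1 — jellies, oysters go locally extinct (initial).
Round 2 — checking thresholds:
  copepods: 1 of 3 neighbours < 3, holds.
  herring: 1 of 1 neighbours ≥ 1, goes locally extinct.
  isopods: 1 of 4 neighbours < 4, holds.
  limpets: 1 of 3 neighbours < 2, holds.
  nudibranchs: 1 of 2 neighbours < 2, holds.
Round 3 — no new extinctions; cascade stops.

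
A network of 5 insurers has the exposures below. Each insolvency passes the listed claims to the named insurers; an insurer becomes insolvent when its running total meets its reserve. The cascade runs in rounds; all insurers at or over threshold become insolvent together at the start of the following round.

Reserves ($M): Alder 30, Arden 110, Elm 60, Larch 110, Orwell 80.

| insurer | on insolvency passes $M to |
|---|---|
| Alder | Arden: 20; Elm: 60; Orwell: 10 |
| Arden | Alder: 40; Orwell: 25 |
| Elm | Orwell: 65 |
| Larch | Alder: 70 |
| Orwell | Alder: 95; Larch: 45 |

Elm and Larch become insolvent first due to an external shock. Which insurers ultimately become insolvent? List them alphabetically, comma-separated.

Alder, Elm, Larch

Round 1 — Elm, Larch become insolvent (initial).
  Alder: +70 → 70 ≥ 30
  Orwell: +65 → 65 < 80
Round 2 — Alder becomes insolvent.
  Arden: +20 → 20 < 110
  Orwell: +10 → 75 < 80
No further insolvencies.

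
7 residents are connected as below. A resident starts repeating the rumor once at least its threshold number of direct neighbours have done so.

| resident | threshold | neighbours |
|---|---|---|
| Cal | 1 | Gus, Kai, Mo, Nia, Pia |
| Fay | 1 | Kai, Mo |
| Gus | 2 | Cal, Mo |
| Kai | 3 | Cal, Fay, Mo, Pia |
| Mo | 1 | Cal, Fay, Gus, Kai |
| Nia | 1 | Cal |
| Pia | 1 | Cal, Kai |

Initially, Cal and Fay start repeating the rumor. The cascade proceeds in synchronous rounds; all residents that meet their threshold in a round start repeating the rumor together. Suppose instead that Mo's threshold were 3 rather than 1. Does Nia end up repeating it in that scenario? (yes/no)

yes

With Mo's threshold at 3:
Round 1 — Cal, Fay start repeating the rumor (initial).
Round 2 — checking thresholds:
  Gus: 1 of 2 neighbours < 2, not yet.
  Kai: 2 of 4 neighbours < 3, not yet.
  Mo: 2 of 4 neighbours < 3, not yet.
  Nia: 1 of 1 neighbours ≥ 1, starts repeating the rumor.
  Pia: 1 of 2 neighbours ≥ 1, starts repeating the rumor.
Round 3 — checking thresholds:
  Gus: 1 of 2 neighbours < 2, not yet.
  Kai: 3 of 4 neighbours ≥ 3, starts repeating the rumor.
  Mo: 2 of 4 neighbours < 3, not yet.
Round 4 — checking thresholds:
  Gus: 1 of 2 neighbours < 2, not yet.
  Mo: 3 of 4 neighbours ≥ 3, starts repeating the rumor.
Round 5 — checking thresholds:
  Gus: 2 of 2 neighbours ≥ 2, starts repeating the rumor.
Round 6 — no new spreads; cascade stops.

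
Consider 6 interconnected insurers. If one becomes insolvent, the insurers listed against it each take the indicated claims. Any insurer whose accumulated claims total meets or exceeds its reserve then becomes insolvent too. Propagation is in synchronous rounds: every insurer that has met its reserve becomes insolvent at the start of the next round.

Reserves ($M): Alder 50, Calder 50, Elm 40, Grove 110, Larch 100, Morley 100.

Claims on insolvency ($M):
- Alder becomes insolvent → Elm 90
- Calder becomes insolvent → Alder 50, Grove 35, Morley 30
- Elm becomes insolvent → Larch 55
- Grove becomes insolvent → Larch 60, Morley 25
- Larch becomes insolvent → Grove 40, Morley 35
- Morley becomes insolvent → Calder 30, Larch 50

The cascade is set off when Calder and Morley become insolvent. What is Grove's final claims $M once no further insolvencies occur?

Round 1 — Calder, Morley become insolvent (initial).
  Alder: +50 → 50 ≥ 50
  Grove: +35 → 35 < 110
  Larch: +50 → 50 < 100
Round 2 — Alder becomes insolvent.
  Elm: +90 → 90 ≥ 40
Round 3 — Elm becomes insolvent.
  Larch: +55 → 105 ≥ 100
Round 4 — Larch becomes insolvent.
  Grove: +40 → 75 < 110
No further insolvencies.

75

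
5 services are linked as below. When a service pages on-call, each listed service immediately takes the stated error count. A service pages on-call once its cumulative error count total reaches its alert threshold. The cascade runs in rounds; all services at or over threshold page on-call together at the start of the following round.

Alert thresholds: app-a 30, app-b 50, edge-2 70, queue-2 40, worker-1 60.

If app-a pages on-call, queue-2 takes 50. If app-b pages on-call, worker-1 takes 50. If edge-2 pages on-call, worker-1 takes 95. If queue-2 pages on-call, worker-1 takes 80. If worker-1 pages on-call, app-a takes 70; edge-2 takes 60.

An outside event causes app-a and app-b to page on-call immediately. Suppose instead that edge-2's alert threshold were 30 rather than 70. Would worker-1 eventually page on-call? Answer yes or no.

With edge-2's alert threshold at 30:
Round 1 — app-a, app-b page on-call (initial).
  queue-2: +50 → 50 ≥ 40
  worker-1: +50 → 50 < 60
Round 2 — queue-2 pages on-call.
  worker-1: +80 → 130 ≥ 60
Round 3 — worker-1 pages on-call.
  edge-2: +60 → 60 ≥ 30
Round 4 — edge-2 pages on-call.
No further pages.

yes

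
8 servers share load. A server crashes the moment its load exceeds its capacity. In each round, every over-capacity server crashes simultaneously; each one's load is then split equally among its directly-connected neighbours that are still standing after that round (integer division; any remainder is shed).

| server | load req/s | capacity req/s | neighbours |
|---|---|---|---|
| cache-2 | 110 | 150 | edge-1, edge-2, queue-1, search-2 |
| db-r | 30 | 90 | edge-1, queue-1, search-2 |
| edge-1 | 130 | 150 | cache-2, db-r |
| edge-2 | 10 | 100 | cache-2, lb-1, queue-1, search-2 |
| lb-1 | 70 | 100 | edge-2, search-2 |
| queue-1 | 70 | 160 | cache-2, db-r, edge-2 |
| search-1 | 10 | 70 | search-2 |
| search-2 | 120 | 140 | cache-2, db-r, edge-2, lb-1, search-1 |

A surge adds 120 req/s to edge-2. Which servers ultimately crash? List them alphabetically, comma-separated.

cache-2, db-r, edge-1, edge-2, lb-1, queue-1, search-2

Round 1 — edge-2 at 130 > 100. edge-2 crashes.
  edge-2 sheds 130 req/s to cache-2, lb-1, queue-1, search-2: 32 each (2 lost).
    cache-2: 110+32 = 142 ≤ 150
    lb-1: 70+32 = 102 > 100
    queue-1: 70+32 = 102 ≤ 160
    search-2: 120+32 = 152 > 140
Round 2 — lb-1, search-2 crash.
  lb-1 sheds 102 req/s: no online neighbours, lost.
  search-2 sheds 152 req/s to cache-2, db-r, search-1: 50 each (2 lost).
    cache-2: 142+50 = 192 > 150
    db-r: 30+50 = 80 ≤ 90
    search-1: 10+50 = 60 ≤ 70
Round 3 — cache-2 crashes.
  cache-2 sheds 192 req/s to edge-1, queue-1: 96 each.
    edge-1: 130+96 = 226 > 150
    queue-1: 102+96 = 198 > 160
Round 4 — edge-1, queue-1 crash.
  edge-1 sheds 226 req/s to db-r: 226 each.
    db-r: 80+226 = 306 > 90
  queue-1 sheds 198 req/s to db-r: 198 each.
    db-r: 306+198 = 504 > 90
Round 5 — db-r crashes.
  db-r sheds 504 req/s: no online neighbours, lost.
No further crashes.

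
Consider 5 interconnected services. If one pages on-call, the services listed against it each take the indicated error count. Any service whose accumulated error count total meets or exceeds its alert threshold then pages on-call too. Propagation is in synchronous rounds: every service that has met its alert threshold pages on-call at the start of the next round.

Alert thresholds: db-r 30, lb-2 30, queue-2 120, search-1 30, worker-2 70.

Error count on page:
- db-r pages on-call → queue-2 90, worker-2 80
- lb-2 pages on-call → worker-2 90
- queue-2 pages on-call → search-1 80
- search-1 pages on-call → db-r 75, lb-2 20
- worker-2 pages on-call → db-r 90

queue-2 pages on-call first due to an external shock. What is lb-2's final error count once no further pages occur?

Round 1 — queue-2 pages on-call (initial).
  search-1: +80 → 80 ≥ 30
Round 2 — search-1 pages on-call.
  db-r: +75 → 75 ≥ 30
  lb-2: +20 → 20 < 30
Round 3 — db-r pages on-call.
  worker-2: +80 → 80 ≥ 70
Round 4 — worker-2 pages on-call.
No further pages.

20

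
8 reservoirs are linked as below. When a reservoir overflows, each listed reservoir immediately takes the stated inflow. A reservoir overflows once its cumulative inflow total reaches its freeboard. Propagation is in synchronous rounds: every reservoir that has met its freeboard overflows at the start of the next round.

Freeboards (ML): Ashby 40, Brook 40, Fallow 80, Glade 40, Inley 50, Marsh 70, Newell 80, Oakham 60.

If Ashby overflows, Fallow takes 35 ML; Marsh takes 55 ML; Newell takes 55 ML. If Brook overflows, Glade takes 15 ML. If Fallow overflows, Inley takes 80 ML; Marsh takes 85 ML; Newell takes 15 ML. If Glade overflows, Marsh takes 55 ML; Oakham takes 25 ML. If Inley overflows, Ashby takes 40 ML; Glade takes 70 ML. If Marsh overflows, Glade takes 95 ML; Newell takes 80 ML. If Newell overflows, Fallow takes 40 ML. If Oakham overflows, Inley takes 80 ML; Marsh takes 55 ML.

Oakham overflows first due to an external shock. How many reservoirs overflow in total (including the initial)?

6

Round 1 — Oakham overflows (initial).
  Inley: +80 → 80 ≥ 50
  Marsh: +55 → 55 < 70
Round 2 — Inley overflows.
  Ashby: +40 → 40 ≥ 40
  Glade: +70 → 70 ≥ 40
Round 3 — Ashby, Glade overflow.
  Fallow: +35 → 35 < 80
  Marsh: +55+55 → 165 ≥ 70
  Newell: +55 → 55 < 80
Round 4 — Marsh overflows.
  Newell: +80 → 135 ≥ 80
Round 5 — Newell overflows.
  Fallow: +40 → 75 < 80
No further overflows.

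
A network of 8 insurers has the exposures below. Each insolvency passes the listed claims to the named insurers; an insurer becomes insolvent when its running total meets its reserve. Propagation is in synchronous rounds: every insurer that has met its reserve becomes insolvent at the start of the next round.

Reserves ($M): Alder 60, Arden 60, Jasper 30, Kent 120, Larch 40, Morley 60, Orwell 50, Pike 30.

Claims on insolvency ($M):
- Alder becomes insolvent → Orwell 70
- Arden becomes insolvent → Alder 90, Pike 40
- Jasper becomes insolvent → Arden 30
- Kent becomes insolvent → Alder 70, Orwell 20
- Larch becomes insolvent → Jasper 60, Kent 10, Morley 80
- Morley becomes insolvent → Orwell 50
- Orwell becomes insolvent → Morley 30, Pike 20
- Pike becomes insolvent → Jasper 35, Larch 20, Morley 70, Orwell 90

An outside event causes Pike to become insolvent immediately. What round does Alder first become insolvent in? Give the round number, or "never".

Round 1 — Pike becomes insolvent (initial).
  Jasper: +35 → 35 ≥ 30
  Larch: +20 → 20 < 40
  Morley: +70 → 70 ≥ 60
  Orwell: +90 → 90 ≥ 50
Round 2 — Jasper, Morley, Orwell become insolvent.
  Arden: +30 → 30 < 60
No further insolvencies.

never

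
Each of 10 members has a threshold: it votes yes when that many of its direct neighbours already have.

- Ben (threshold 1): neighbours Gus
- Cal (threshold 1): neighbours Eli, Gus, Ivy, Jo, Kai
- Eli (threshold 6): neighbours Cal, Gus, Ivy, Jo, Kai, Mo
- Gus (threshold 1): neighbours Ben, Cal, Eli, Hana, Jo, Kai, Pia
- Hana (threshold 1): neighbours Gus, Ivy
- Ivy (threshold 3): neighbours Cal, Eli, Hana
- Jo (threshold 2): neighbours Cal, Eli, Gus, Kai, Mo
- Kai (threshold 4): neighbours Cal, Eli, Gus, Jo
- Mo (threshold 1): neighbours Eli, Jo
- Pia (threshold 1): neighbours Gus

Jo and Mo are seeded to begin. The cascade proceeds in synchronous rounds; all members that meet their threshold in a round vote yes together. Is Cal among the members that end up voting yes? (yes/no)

yes

Round 1 — Jo, Mo vote yes (initial).
Round 2 — checking thresholds:
  Cal: 1 of 5 neighbours ≥ 1, votes yes.
  Eli: 2 of 6 neighbours < 6, not yet.
  Gus: 1 of 7 neighbours ≥ 1, votes yes.
  Kai: 1 of 4 neighbours < 4, not yet.
Round 3 — checking thresholds:
  Ben: 1 of 1 neighbours ≥ 1, votes yes.
  Eli: 4 of 6 neighbours < 6, not yet.
  Hana: 1 of 2 neighbours ≥ 1, votes yes.
  Ivy: 1 of 3 neighbours < 3, not yet.
  Kai: 3 of 4 neighbours < 4, not yet.
  Pia: 1 of 1 neighbours ≥ 1, votes yes.
Round 4 — no new yes votes; cascade stops.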